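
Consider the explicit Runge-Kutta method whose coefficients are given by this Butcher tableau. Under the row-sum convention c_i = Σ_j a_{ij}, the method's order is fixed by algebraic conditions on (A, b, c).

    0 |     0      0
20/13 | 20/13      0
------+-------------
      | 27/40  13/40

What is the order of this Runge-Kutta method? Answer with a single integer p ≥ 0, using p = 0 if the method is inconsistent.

b = (27/40, 13/40)
c = (0, 20/13)
Σ b_i: 27/40·1 + 13/40·1 = 1 ✓
b·c: 13/40·20/13 = 1/2 ✓; 2 stages ⇒ order 2.

2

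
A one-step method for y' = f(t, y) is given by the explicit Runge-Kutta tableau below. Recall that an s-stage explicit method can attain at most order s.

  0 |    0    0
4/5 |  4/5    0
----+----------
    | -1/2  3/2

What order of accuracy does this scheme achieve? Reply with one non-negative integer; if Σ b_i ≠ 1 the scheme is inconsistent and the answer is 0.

1

b = (-1/2, 3/2)
c = (0, 4/5)
Σ b_i: (-1/2)·1 + 3/2·1 = 1 ✓
b·c: 3/2·4/5 = 6/5 ≠ 1/2 ⇒ order 1.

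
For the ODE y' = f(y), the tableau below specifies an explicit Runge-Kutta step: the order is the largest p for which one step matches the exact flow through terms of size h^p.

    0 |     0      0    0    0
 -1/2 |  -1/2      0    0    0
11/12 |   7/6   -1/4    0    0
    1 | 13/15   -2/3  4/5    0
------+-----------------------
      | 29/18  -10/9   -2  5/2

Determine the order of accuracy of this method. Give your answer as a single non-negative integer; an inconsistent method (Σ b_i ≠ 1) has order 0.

1

b = (29/18, -10/9, -2, 5/2)
c = (0, -1/2, 11/12, 1)
Ac = (0, 0, 1/8, 16/15)
Σ b_i: 29/18·1 + (-10/9)·1 + (-2)·1 + 5/2·1 = 1 ✓
b·c: (-10/9)·(-1/2) + (-2)·11/12 + 5/2·1 = 11/9 ≠ 1/2 ⇒ order 1.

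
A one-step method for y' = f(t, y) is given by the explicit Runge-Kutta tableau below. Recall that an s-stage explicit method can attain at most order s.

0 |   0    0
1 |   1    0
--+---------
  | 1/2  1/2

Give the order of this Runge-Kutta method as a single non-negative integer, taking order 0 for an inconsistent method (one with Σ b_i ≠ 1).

b = (1/2, 1/2)
c = (0, 1)
Σ b_i: 1/2·1 + 1/2·1 = 1 ✓
b·c: 1/2·1 = 1/2 ✓; 2 stages ⇒ order 2.

2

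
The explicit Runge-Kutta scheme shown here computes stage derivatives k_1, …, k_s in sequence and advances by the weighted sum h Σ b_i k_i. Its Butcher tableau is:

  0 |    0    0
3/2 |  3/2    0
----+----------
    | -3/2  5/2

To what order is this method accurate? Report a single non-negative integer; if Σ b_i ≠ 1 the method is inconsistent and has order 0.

1

b = (-3/2, 5/2)
c = (0, 3/2)
Σ b_i: (-3/2)·1 + 5/2·1 = 1 ✓
b·c: 5/2·3/2 = 15/4 ≠ 1/2 ⇒ order 1.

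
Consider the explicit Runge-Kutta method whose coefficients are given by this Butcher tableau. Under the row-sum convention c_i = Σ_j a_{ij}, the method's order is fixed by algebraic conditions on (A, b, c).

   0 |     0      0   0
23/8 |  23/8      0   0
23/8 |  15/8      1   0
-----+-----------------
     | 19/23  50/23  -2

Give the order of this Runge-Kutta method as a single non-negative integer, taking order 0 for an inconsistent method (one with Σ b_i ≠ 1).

2

b = (19/23, 50/23, -2)
c = (0, 23/8, 23/8)
Ac = (0, 0, 23/8)
Σ b_i: 19/23·1 + 50/23·1 + (-2)·1 = 1 ✓
b·c: 50/23·23/8 + (-2)·23/8 = 1/2 ✓
b·c²: 50/23·529/64 + (-2)·529/64 = 23/16 ≠ 1/3 ⇒ order 2.
b·Ac: (-2)·23/8 = -23/4 ≠ 1/6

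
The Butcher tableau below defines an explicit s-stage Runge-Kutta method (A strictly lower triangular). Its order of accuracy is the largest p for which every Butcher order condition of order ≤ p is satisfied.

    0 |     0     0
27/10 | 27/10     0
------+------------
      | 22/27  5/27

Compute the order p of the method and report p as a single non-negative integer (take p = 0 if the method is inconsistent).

b = (22/27, 5/27)
c = (0, 27/10)
Σ b_i: 22/27·1 + 5/27·1 = 1 ✓
b·c: 5/27·27/10 = 1/2 ✓; 2 stages ⇒ order 2.

2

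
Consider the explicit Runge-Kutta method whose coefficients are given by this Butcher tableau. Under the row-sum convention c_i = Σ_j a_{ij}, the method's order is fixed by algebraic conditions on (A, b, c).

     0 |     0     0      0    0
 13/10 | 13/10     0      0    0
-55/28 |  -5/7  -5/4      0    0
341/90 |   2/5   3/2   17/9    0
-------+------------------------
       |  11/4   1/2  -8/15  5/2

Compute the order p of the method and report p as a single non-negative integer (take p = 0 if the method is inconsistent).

b = (11/4, 1/2, -8/15, 5/2)
c = (0, 13/10, -55/28, 341/90)
Ac = (0, 0, -13/8, -1109/630)
Σ b_i: 11/4·1 + 1/2·1 + (-8/15)·1 + 5/2·1 = 313/60 ≠ 1 ⇒ order 0.

0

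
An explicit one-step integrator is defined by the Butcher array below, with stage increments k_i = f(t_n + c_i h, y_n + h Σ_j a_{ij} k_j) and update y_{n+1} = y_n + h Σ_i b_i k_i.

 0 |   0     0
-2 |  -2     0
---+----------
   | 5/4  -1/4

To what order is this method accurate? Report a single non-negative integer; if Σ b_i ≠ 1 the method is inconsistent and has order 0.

2

b = (5/4, -1/4)
c = (0, -2)
Σ b_i: 5/4·1 + (-1/4)·1 = 1 ✓
b·c: (-1/4)·(-2) = 1/2 ✓; 2 stages ⇒ order 2.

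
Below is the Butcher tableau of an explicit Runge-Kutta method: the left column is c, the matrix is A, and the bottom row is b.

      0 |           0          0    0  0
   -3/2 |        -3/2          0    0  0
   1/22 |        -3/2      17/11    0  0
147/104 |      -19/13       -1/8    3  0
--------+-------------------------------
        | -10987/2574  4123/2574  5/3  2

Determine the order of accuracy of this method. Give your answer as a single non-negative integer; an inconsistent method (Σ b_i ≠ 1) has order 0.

2

b = (-10987/2574, 4123/2574, 5/3, 2)
c = (0, -3/2, 1/22, 147/104)
Ac = (0, 0, -51/22, 57/176)
Σ b_i: (-10987/2574)·1 + 4123/2574·1 + 5/3·1 + 2·1 = 1 ✓
b·c: 4123/2574·(-3/2) + 5/3·1/22 + 2·147/104 = 1/2 ✓
b·c²: 4123/2574·9/4 + 5/3·1/484 + 2·21609/10816 = 14925895/1963104 ≠ 1/3 ⇒ order 2.
b·Ac: 5/3·(-51/22) + 2·57/176 = -283/88 ≠ 1/6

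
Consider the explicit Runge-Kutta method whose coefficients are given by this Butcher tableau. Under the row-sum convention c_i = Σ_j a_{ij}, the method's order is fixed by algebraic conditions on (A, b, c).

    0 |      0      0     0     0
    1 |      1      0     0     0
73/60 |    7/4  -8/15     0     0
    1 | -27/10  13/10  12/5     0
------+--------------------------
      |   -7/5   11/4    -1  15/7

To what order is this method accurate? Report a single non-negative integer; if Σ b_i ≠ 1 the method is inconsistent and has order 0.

b = (-7/5, 11/4, -1, 15/7)
c = (0, 1, 73/60, 1)
Ac = (0, 0, -8/15, 211/50)
Σ b_i: (-7/5)·1 + 11/4·1 + (-1)·1 + 15/7·1 = 349/140 ≠ 1 ⇒ order 0.

0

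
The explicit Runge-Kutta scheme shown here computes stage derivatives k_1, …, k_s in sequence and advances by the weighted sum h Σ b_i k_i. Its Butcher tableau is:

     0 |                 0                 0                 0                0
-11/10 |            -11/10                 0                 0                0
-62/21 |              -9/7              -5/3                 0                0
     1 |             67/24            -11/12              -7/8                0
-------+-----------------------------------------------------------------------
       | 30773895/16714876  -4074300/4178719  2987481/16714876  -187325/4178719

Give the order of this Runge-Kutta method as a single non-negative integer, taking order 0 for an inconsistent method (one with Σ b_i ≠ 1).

3

b = (30773895/16714876, -4074300/4178719, 2987481/16714876, -187325/4178719)
c = (0, -11/10, -62/21, 1)
Ac = (0, 0, 11/6, 431/120)
Σ b_i: 30773895/16714876·1 + (-4074300/4178719)·1 + 2987481/16714876·1 + (-187325/4178719)·1 = 1 ✓
b·c: (-4074300/4178719)·(-11/10) + 2987481/16714876·(-62/21) + (-187325/4178719)·1 = 1/2 ✓
b·c²: (-4074300/4178719)·121/100 + 2987481/16714876·3844/441 + (-187325/4178719)·1 = 1/3 ✓
b·Ac: 2987481/16714876·11/6 + (-187325/4178719)·431/120 = 1/6 ✓
b·c³: (-4074300/4178719)·(-1331/1000) + 2987481/16714876·(-238328/9261) + (-187325/4178719)·1 = -8810441831/2632592970 ≠ 1/4 ⇒ order 3.
b·(c∘Ac): 2987481/16714876·(-341/63) + (-187325/4178719)·431/120 = -37723139/33429752 ≠ 1/8
b·Ac²: 2987481/16714876·(-121/60) + (-187325/4178719)·(-220151/25200) = 328383997/10530371880 ≠ 1/12
b·A²c: (-187325/4178719)·(-77/48) = 14424025/200578512 ≠ 1/24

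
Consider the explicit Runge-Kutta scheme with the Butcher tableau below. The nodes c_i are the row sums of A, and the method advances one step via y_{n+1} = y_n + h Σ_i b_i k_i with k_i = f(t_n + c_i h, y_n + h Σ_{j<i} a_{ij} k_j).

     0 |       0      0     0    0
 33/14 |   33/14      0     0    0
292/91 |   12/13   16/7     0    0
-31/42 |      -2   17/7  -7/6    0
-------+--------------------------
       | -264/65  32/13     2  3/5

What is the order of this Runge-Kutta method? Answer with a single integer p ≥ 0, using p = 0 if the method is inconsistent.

1

b = (-264/65, 32/13, 2, 3/5)
c = (0, 33/14, 292/91, -31/42)
Ac = (0, 0, 264/49, 7571/3822)
Σ b_i: (-264/65)·1 + 32/13·1 + 2·1 + 3/5·1 = 1 ✓
b·c: 32/13·33/14 + 2·292/91 + 3/5·(-31/42) = 1531/130 ≠ 1/2 ⇒ order 1.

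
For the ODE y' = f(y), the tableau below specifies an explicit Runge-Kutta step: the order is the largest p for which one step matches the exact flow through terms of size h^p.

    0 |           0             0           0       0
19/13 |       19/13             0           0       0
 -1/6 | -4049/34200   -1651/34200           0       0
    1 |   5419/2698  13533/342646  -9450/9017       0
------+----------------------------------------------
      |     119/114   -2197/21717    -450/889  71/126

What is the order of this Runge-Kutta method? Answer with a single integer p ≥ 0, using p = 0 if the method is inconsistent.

b = (119/114, -2197/21717, -450/889, 71/126)
c = (0, 19/13, -1/6, 1)
Ac = (0, 0, -127/1800, 33/142)
Σ b_i: 119/114·1 + (-2197/21717)·1 + (-450/889)·1 + 71/126·1 = 1 ✓
b·c: (-2197/21717)·19/13 + (-450/889)·(-1/6) + 71/126·1 = 1/2 ✓
b·c²: (-2197/21717)·361/169 + (-450/889)·1/36 + 71/126·1 = 1/3 ✓
b·Ac: (-450/889)·(-127/1800) + 71/126·33/142 = 1/6 ✓
b·c³: (-2197/21717)·6859/2197 + (-450/889)·(-1/216) + 71/126·1 = 1/4 ✓
b·(c∘Ac): (-450/889)·127/10800 + 71/126·33/142 = 1/8 ✓
b·Ac²: (-450/889)·(-2413/23400) + 71/126·51/923 = 1/12 ✓
b·A²c: 71/126·21/284 = 1/24 ✓; 4 stages ⇒ order 4.

4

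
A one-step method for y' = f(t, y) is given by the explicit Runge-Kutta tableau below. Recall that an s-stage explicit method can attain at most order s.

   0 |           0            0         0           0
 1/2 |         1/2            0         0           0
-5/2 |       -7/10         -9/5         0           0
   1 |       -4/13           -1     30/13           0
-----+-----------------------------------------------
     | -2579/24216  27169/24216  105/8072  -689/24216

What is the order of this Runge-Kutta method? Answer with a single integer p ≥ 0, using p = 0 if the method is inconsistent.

b = (-2579/24216, 27169/24216, 105/8072, -689/24216)
c = (0, 1/2, -5/2, 1)
Ac = (0, 0, -9/10, -163/26)
Σ b_i: (-2579/24216)·1 + 27169/24216·1 + 105/8072·1 + (-689/24216)·1 = 1 ✓
b·c: 27169/24216·1/2 + 105/8072·(-5/2) + (-689/24216)·1 = 1/2 ✓
b·c²: 27169/24216·1/4 + 105/8072·25/4 + (-689/24216)·1 = 1/3 ✓
b·Ac: 105/8072·(-9/10) + (-689/24216)·(-163/26) = 1/6 ✓
b·c³: 27169/24216·1/8 + 105/8072·(-125/8) + (-689/24216)·1 = -2953/32288 ≠ 1/4 ⇒ order 3.
b·(c∘Ac): 105/8072·9/4 + (-689/24216)·(-163/26) = 20113/96864 ≠ 1/8
b·Ac²: 105/8072·(-9/20) + (-689/24216)·737/52 = -9907/24216 ≠ 1/12
b·A²c: (-689/24216)·(-27/13) = 477/8072 ≠ 1/24

3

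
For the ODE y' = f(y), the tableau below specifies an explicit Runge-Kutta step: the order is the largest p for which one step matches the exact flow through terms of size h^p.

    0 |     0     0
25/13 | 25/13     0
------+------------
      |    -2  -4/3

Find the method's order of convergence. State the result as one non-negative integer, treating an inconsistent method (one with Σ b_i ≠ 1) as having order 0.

0

b = (-2, -4/3)
c = (0, 25/13)
Σ b_i: (-2)·1 + (-4/3)·1 = -10/3 ≠ 1 ⇒ order 0.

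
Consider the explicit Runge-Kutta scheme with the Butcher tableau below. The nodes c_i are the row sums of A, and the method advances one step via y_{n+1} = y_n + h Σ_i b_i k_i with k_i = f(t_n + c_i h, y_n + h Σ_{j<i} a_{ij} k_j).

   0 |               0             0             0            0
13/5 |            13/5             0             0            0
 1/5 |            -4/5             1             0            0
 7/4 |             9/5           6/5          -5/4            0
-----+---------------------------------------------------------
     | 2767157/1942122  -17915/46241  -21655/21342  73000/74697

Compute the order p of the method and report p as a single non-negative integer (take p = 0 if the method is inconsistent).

3

b = (2767157/1942122, -17915/46241, -21655/21342, 73000/74697)
c = (0, 13/5, 1/5, 7/4)
Ac = (0, 0, 13/5, 287/100)
Σ b_i: 2767157/1942122·1 + (-17915/46241)·1 + (-21655/21342)·1 + 73000/74697·1 = 1 ✓
b·c: (-17915/46241)·13/5 + (-21655/21342)·1/5 + 73000/74697·7/4 = 1/2 ✓
b·c²: (-17915/46241)·169/25 + (-21655/21342)·1/25 + 73000/74697·49/16 = 1/3 ✓
b·Ac: (-21655/21342)·13/5 + 73000/74697·287/100 = 1/6 ✓
b·c³: (-17915/46241)·2197/125 + (-21655/21342)·1/125 + 73000/74697·343/64 = -1123949/711400 ≠ 1/4 ⇒ order 3.
b·(c∘Ac): (-21655/21342)·13/25 + 73000/74697·2009/400 = 77912/17785 ≠ 1/8
b·Ac²: (-21655/21342)·169/25 + 73000/74697·4031/500 = 761687/746970 ≠ 1/12
b·A²c: 73000/74697·(-13/4) = -237250/74697 ≠ 1/24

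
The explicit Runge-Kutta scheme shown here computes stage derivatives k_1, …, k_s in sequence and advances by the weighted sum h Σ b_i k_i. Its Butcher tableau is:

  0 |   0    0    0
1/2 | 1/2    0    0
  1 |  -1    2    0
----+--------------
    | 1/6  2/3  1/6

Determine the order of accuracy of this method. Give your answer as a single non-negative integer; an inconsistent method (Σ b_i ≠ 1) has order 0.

b = (1/6, 2/3, 1/6)
c = (0, 1/2, 1)
Ac = (0, 0, 1)
Σ b_i: 1/6·1 + 2/3·1 + 1/6·1 = 1 ✓
b·c: 2/3·1/2 + 1/6·1 = 1/2 ✓
b·c²: 2/3·1/4 + 1/6·1 = 1/3 ✓
b·Ac: 1/6·1 = 1/6 ✓; 3 stages ⇒ order 3.

3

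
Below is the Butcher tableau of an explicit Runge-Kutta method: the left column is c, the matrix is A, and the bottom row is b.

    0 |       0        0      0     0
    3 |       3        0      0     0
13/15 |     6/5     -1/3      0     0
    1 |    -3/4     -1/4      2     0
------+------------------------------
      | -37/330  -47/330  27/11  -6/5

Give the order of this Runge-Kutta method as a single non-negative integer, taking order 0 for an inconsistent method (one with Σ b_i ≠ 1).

b = (-37/330, -47/330, 27/11, -6/5)
c = (0, 3, 13/15, 1)
Ac = (0, 0, -1, 59/60)
Σ b_i: (-37/330)·1 + (-47/330)·1 + 27/11·1 + (-6/5)·1 = 1 ✓
b·c: (-47/330)·3 + 27/11·13/15 + (-6/5)·1 = 1/2 ✓
b·c²: (-47/330)·9 + 27/11·169/225 + (-6/5)·1 = -351/550 ≠ 1/3 ⇒ order 2.
b·Ac: 27/11·(-1) + (-6/5)·59/60 = -1999/550 ≠ 1/6

2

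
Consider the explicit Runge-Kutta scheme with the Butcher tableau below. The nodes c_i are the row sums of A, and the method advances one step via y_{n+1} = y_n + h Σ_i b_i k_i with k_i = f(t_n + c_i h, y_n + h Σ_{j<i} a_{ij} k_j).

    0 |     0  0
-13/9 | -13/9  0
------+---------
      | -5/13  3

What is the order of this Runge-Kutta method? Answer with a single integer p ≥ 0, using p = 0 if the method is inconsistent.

b = (-5/13, 3)
c = (0, -13/9)
Σ b_i: (-5/13)·1 + 3·1 = 34/13 ≠ 1 ⇒ order 0.

0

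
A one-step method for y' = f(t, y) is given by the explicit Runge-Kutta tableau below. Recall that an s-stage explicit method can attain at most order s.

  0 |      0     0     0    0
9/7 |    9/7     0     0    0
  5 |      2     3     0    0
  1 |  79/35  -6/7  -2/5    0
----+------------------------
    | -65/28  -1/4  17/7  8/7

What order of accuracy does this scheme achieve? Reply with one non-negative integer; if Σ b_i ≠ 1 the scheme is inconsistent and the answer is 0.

1

b = (-65/28, -1/4, 17/7, 8/7)
c = (0, 9/7, 5, 1)
Ac = (0, 0, 27/7, -152/49)
Σ b_i: (-65/28)·1 + (-1/4)·1 + 17/7·1 + 8/7·1 = 1 ✓
b·c: (-1/4)·9/7 + 17/7·5 + 8/7·1 = 363/28 ≠ 1/2 ⇒ order 1.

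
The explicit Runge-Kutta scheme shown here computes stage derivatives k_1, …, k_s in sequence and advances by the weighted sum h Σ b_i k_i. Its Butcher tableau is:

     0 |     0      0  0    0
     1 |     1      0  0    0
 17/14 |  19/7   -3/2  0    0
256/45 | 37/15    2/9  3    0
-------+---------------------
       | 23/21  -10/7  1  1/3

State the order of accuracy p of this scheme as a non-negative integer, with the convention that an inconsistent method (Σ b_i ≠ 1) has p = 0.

1

b = (23/21, -10/7, 1, 1/3)
c = (0, 1, 17/14, 256/45)
Ac = (0, 0, -3/2, 487/126)
Σ b_i: 23/21·1 + (-10/7)·1 + 1·1 + 1/3·1 = 1 ✓
b·c: (-10/7)·1 + 1·17/14 + 1/3·256/45 = 3179/1890 ≠ 1/2 ⇒ order 1.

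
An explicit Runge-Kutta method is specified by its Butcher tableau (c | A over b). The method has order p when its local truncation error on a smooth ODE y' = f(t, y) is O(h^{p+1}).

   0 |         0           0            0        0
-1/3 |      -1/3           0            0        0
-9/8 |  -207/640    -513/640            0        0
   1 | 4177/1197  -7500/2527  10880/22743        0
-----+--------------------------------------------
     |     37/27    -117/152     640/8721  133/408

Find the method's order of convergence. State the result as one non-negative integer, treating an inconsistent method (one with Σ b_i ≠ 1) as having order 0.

4

b = (37/27, -117/152, 640/8721, 133/408)
c = (0, -1/3, -9/8, 1)
Ac = (0, 0, 171/640, 60/133)
Σ b_i: 37/27·1 + (-117/152)·1 + 640/8721·1 + 133/408·1 = 1 ✓
b·c: (-117/152)·(-1/3) + 640/8721·(-9/8) + 133/408·1 = 1/2 ✓
b·c²: (-117/152)·1/9 + 640/8721·81/64 + 133/408·1 = 1/3 ✓
b·Ac: 640/8721·171/640 + 133/408·60/133 = 1/6 ✓
b·c³: (-117/152)·(-1/27) + 640/8721·(-729/512) + 133/408·1 = 1/4 ✓
b·(c∘Ac): 640/8721·(-1539/5120) + 133/408·60/133 = 1/8 ✓
b·Ac²: 640/8721·(-57/640) + 133/408·110/399 = 1/12 ✓
b·A²c: 133/408·17/133 = 1/24 ✓; 4 stages ⇒ order 4.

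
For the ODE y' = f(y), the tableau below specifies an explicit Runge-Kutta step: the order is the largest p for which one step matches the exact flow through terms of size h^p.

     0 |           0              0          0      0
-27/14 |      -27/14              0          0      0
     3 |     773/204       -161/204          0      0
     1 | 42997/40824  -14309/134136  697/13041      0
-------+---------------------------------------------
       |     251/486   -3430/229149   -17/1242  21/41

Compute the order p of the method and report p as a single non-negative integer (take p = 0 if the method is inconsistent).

b = (251/486, -3430/229149, -17/1242, 21/41)
c = (0, -27/14, 3, 1)
Ac = (0, 0, 207/136, 41/112)
Σ b_i: 251/486·1 + (-3430/229149)·1 + (-17/1242)·1 + 21/41·1 = 1 ✓
b·c: (-3430/229149)·(-27/14) + (-17/1242)·3 + 21/41·1 = 1/2 ✓
b·c²: (-3430/229149)·729/196 + (-17/1242)·9 + 21/41·1 = 1/3 ✓
b·Ac: (-17/1242)·207/136 + 21/41·41/112 = 1/6 ✓
b·c³: (-3430/229149)·(-19683/2744) + (-17/1242)·27 + 21/41·1 = 1/4 ✓
b·(c∘Ac): (-17/1242)·621/136 + 21/41·41/112 = 1/8 ✓
b·Ac²: (-17/1242)·(-5589/1904) + 21/41·1189/14112 = 1/12 ✓
b·A²c: 21/41·41/504 = 1/24 ✓; 4 stages ⇒ order 4.

4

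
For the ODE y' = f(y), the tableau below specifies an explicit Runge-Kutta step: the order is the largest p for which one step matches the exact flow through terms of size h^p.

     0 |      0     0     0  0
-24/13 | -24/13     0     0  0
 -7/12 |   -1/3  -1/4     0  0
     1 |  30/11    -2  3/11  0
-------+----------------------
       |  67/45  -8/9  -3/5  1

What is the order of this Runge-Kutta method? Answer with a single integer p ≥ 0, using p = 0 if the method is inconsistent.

1

b = (67/45, -8/9, -3/5, 1)
c = (0, -24/13, -7/12, 1)
Ac = (0, 0, 6/13, 2021/572)
Σ b_i: 67/45·1 + (-8/9)·1 + (-3/5)·1 + 1·1 = 1 ✓
b·c: (-8/9)·(-24/13) + (-3/5)·(-7/12) + 1·1 = 2333/780 ≠ 1/2 ⇒ order 1.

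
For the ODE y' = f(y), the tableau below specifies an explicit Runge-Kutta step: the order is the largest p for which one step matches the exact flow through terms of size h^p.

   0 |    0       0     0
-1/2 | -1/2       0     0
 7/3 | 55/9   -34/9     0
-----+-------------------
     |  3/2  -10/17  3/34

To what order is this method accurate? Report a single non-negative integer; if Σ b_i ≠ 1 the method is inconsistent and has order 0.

3

b = (3/2, -10/17, 3/34)
c = (0, -1/2, 7/3)
Ac = (0, 0, 17/9)
Σ b_i: 3/2·1 + (-10/17)·1 + 3/34·1 = 1 ✓
b·c: (-10/17)·(-1/2) + 3/34·7/3 = 1/2 ✓
b·c²: (-10/17)·1/4 + 3/34·49/9 = 1/3 ✓
b·Ac: 3/34·17/9 = 1/6 ✓; 3 stages ⇒ order 3.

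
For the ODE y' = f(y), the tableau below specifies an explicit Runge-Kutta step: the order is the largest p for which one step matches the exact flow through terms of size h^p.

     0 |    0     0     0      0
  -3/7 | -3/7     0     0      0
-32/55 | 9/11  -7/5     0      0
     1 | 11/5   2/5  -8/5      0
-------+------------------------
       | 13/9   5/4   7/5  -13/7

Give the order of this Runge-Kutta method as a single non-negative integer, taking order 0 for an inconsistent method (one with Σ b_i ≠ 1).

b = (13/9, 5/4, 7/5, -13/7)
c = (0, -3/7, -32/55, 1)
Ac = (0, 0, 3/5, 1462/1925)
Σ b_i: 13/9·1 + 5/4·1 + 7/5·1 + (-13/7)·1 = 2819/1260 ≠ 1 ⇒ order 0.

0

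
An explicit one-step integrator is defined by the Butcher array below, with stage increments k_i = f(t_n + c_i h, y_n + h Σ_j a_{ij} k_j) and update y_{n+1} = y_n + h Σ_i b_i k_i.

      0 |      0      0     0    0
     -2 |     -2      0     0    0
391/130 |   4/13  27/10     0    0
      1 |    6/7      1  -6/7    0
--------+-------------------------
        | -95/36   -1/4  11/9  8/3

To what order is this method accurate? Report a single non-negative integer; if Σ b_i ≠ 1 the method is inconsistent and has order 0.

b = (-95/36, -1/4, 11/9, 8/3)
c = (0, -2, 391/130, 1)
Ac = (0, 0, -27/5, -2083/455)
Σ b_i: (-95/36)·1 + (-1/4)·1 + 11/9·1 + 8/3·1 = 1 ✓
b·c: (-1/4)·(-2) + 11/9·391/130 + 8/3·1 = 4003/585 ≠ 1/2 ⇒ order 1.

1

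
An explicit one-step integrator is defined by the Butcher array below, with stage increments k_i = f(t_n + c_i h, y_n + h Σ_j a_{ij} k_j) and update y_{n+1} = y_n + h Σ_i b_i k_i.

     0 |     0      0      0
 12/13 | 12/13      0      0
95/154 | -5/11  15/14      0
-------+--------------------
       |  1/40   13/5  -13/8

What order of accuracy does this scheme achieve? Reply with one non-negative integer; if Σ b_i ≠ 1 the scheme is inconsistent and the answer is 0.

1

b = (1/40, 13/5, -13/8)
c = (0, 12/13, 95/154)
Ac = (0, 0, 90/91)
Σ b_i: 1/40·1 + 13/5·1 + (-13/8)·1 = 1 ✓
b·c: 13/5·12/13 + (-13/8)·95/154 = 8609/6160 ≠ 1/2 ⇒ order 1.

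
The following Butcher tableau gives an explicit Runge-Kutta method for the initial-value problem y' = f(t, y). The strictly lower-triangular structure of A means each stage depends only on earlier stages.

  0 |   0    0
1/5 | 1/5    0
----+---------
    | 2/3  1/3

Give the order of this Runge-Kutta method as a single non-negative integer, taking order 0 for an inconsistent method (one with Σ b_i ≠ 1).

1

b = (2/3, 1/3)
c = (0, 1/5)
Σ b_i: 2/3·1 + 1/3·1 = 1 ✓
b·c: 1/3·1/5 = 1/15 ≠ 1/2 ⇒ order 1.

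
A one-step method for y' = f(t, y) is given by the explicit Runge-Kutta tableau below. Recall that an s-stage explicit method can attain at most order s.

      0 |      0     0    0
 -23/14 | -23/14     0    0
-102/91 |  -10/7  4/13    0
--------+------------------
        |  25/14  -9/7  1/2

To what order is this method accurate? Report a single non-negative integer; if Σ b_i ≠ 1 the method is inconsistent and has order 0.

b = (25/14, -9/7, 1/2)
c = (0, -23/14, -102/91)
Ac = (0, 0, -46/91)
Σ b_i: 25/14·1 + (-9/7)·1 + 1/2·1 = 1 ✓
b·c: (-9/7)·(-23/14) + 1/2·(-102/91) = 1977/1274 ≠ 1/2 ⇒ order 1.

1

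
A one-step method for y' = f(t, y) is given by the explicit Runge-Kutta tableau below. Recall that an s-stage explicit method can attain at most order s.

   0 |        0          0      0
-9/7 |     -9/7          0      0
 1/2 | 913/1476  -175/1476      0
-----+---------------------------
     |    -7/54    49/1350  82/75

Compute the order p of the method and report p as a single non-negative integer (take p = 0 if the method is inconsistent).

b = (-7/54, 49/1350, 82/75)
c = (0, -9/7, 1/2)
Ac = (0, 0, 25/164)
Σ b_i: (-7/54)·1 + 49/1350·1 + 82/75·1 = 1 ✓
b·c: 49/1350·(-9/7) + 82/75·1/2 = 1/2 ✓
b·c²: 49/1350·81/49 + 82/75·1/4 = 1/3 ✓
b·Ac: 82/75·25/164 = 1/6 ✓; 3 stages ⇒ order 3.

3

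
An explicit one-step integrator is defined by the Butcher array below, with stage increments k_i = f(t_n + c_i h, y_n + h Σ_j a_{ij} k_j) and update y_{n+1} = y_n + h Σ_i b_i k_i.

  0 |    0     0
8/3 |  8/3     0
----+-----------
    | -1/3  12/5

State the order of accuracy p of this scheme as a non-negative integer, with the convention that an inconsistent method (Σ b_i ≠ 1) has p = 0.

0

b = (-1/3, 12/5)
c = (0, 8/3)
Σ b_i: (-1/3)·1 + 12/5·1 = 31/15 ≠ 1 ⇒ order 0.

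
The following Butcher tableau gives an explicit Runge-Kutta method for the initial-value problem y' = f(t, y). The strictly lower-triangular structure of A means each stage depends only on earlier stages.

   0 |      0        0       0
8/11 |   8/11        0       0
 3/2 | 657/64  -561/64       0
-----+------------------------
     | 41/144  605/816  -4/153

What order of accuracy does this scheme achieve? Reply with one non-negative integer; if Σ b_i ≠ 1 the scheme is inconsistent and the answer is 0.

b = (41/144, 605/816, -4/153)
c = (0, 8/11, 3/2)
Ac = (0, 0, -51/8)
Σ b_i: 41/144·1 + 605/816·1 + (-4/153)·1 = 1 ✓
b·c: 605/816·8/11 + (-4/153)·3/2 = 1/2 ✓
b·c²: 605/816·64/121 + (-4/153)·9/4 = 1/3 ✓
b·Ac: (-4/153)·(-51/8) = 1/6 ✓; 3 stages ⇒ order 3.

3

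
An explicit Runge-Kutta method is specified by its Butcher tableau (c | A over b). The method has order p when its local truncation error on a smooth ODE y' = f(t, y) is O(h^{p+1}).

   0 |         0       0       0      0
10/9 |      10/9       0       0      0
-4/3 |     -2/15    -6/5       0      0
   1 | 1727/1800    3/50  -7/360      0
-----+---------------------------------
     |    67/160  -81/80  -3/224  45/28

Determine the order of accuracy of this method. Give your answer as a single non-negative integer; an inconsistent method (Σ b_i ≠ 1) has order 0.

4

b = (67/160, -81/80, -3/224, 45/28)
c = (0, 10/9, -4/3, 1)
Ac = (0, 0, -4/3, 5/54)
Σ b_i: 67/160·1 + (-81/80)·1 + (-3/224)·1 + 45/28·1 = 1 ✓
b·c: (-81/80)·10/9 + (-3/224)·(-4/3) + 45/28·1 = 1/2 ✓
b·c²: (-81/80)·100/81 + (-3/224)·16/9 + 45/28·1 = 1/3 ✓
b·Ac: (-3/224)·(-4/3) + 45/28·5/54 = 1/6 ✓
b·c³: (-81/80)·1000/729 + (-3/224)·(-64/27) + 45/28·1 = 1/4 ✓
b·(c∘Ac): (-3/224)·16/9 + 45/28·5/54 = 1/8 ✓
b·Ac²: (-3/224)·(-40/27) + 45/28·16/405 = 1/12 ✓
b·A²c: 45/28·7/270 = 1/24 ✓; 4 stages ⇒ order 4.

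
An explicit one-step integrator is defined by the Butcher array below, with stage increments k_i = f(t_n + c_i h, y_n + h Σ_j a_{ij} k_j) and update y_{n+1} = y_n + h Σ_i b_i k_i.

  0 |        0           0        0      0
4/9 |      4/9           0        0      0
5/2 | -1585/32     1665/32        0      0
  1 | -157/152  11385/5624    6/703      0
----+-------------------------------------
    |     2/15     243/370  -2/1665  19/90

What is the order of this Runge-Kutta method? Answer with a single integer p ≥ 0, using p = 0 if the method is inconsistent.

4

b = (2/15, 243/370, -2/1665, 19/90)
c = (0, 4/9, 5/2, 1)
Ac = (0, 0, 185/8, 35/38)
Σ b_i: 2/15·1 + 243/370·1 + (-2/1665)·1 + 19/90·1 = 1 ✓
b·c: 243/370·4/9 + (-2/1665)·5/2 + 19/90·1 = 1/2 ✓
b·c²: 243/370·16/81 + (-2/1665)·25/4 + 19/90·1 = 1/3 ✓
b·Ac: (-2/1665)·185/8 + 19/90·35/38 = 1/6 ✓
b·c³: 243/370·64/729 + (-2/1665)·125/8 + 19/90·1 = 1/4 ✓
b·(c∘Ac): (-2/1665)·925/16 + 19/90·35/38 = 1/8 ✓
b·Ac²: (-2/1665)·185/18 + 19/90·155/342 = 1/12 ✓
b·A²c: 19/90·15/76 = 1/24 ✓; 4 stages ⇒ order 4.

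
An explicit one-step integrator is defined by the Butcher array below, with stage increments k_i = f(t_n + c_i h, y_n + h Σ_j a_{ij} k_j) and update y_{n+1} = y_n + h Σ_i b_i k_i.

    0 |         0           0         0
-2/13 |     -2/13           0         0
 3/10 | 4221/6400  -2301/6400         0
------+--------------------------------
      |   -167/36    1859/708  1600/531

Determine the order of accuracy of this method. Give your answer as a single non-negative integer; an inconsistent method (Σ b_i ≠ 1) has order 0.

b = (-167/36, 1859/708, 1600/531)
c = (0, -2/13, 3/10)
Ac = (0, 0, 177/3200)
Σ b_i: (-167/36)·1 + 1859/708·1 + 1600/531·1 = 1 ✓
b·c: 1859/708·(-2/13) + 1600/531·3/10 = 1/2 ✓
b·c²: 1859/708·4/169 + 1600/531·9/100 = 1/3 ✓
b·Ac: 1600/531·177/3200 = 1/6 ✓; 3 stages ⇒ order 3.

3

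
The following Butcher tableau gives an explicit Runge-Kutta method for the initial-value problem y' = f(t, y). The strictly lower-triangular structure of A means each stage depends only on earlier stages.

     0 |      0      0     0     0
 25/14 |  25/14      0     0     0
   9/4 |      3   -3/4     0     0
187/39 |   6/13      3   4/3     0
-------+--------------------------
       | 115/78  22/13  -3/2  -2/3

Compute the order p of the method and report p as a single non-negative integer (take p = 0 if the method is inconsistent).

b = (115/78, 22/13, -3/2, -2/3)
c = (0, 25/14, 9/4, 187/39)
Ac = (0, 0, -75/56, 117/14)
Σ b_i: 115/78·1 + 22/13·1 + (-3/2)·1 + (-2/3)·1 = 1 ✓
b·c: 22/13·25/14 + (-3/2)·9/4 + (-2/3)·187/39 = -1789/504 ≠ 1/2 ⇒ order 1.

1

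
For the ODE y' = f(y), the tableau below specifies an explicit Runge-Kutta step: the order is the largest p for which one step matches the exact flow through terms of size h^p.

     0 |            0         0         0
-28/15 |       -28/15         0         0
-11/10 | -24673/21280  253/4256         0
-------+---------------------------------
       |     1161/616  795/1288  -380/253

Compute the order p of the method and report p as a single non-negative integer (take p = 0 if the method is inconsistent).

b = (1161/616, 795/1288, -380/253)
c = (0, -28/15, -11/10)
Ac = (0, 0, -253/2280)
Σ b_i: 1161/616·1 + 795/1288·1 + (-380/253)·1 = 1 ✓
b·c: 795/1288·(-28/15) + (-380/253)·(-11/10) = 1/2 ✓
b·c²: 795/1288·784/225 + (-380/253)·121/100 = 1/3 ✓
b·Ac: (-380/253)·(-253/2280) = 1/6 ✓; 3 stages ⇒ order 3.

3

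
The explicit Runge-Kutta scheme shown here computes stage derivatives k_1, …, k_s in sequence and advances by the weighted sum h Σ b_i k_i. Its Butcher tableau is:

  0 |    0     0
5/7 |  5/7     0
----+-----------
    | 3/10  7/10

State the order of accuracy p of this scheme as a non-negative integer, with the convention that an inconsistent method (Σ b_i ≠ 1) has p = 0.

b = (3/10, 7/10)
c = (0, 5/7)
Σ b_i: 3/10·1 + 7/10·1 = 1 ✓
b·c: 7/10·5/7 = 1/2 ✓; 2 stages ⇒ order 2.

2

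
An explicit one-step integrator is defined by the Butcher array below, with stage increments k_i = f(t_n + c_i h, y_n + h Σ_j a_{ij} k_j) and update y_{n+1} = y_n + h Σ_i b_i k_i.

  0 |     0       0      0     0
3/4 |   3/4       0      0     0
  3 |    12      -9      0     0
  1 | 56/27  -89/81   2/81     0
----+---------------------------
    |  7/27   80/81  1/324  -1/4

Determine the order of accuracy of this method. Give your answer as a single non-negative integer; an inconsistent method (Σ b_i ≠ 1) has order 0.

4

b = (7/27, 80/81, 1/324, -1/4)
c = (0, 3/4, 3, 1)
Ac = (0, 0, -27/4, -3/4)
Σ b_i: 7/27·1 + 80/81·1 + 1/324·1 + (-1/4)·1 = 1 ✓
b·c: 80/81·3/4 + 1/324·3 + (-1/4)·1 = 1/2 ✓
b·c²: 80/81·9/16 + 1/324·9 + (-1/4)·1 = 1/3 ✓
b·Ac: 1/324·(-27/4) + (-1/4)·(-3/4) = 1/6 ✓
b·c³: 80/81·27/64 + 1/324·27 + (-1/4)·1 = 1/4 ✓
b·(c∘Ac): 1/324·(-81/4) + (-1/4)·(-3/4) = 1/8 ✓
b·Ac²: 1/324·(-81/16) + (-1/4)·(-19/48) = 1/12 ✓
b·A²c: (-1/4)·(-1/6) = 1/24 ✓; 4 stages ⇒ order 4.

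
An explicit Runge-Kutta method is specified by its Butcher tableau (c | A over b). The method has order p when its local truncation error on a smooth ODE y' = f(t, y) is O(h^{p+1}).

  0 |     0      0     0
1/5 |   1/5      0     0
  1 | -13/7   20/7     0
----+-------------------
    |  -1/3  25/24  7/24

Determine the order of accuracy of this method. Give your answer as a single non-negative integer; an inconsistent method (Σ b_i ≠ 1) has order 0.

3

b = (-1/3, 25/24, 7/24)
c = (0, 1/5, 1)
Ac = (0, 0, 4/7)
Σ b_i: (-1/3)·1 + 25/24·1 + 7/24·1 = 1 ✓
b·c: 25/24·1/5 + 7/24·1 = 1/2 ✓
b·c²: 25/24·1/25 + 7/24·1 = 1/3 ✓
b·Ac: 7/24·4/7 = 1/6 ✓; 3 stages ⇒ order 3.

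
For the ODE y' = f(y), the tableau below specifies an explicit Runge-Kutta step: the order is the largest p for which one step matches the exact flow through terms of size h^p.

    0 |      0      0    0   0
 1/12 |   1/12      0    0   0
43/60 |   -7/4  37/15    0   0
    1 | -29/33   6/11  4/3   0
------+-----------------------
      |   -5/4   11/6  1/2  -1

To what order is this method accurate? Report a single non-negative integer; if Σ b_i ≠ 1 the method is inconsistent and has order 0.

0

b = (-5/4, 11/6, 1/2, -1)
c = (0, 1/12, 43/60, 1)
Ac = (0, 0, 37/180, 991/990)
Σ b_i: (-5/4)·1 + 11/6·1 + 1/2·1 + (-1)·1 = 1/12 ≠ 1 ⇒ order 0.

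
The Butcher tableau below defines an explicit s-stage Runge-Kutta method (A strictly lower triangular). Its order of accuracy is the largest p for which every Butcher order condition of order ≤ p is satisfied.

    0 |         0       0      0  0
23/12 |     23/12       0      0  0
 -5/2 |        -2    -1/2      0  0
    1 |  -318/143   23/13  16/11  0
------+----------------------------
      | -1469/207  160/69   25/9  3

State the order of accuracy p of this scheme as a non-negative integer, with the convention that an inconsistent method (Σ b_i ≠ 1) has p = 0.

2

b = (-1469/207, 160/69, 25/9, 3)
c = (0, 23/12, -5/2, 1)
Ac = (0, 0, -23/24, -421/1716)
Σ b_i: (-1469/207)·1 + 160/69·1 + 25/9·1 + 3·1 = 1 ✓
b·c: 160/69·23/12 + 25/9·(-5/2) + 3·1 = 1/2 ✓
b·c²: 160/69·529/144 + 25/9·25/4 + 3·1 = 3119/108 ≠ 1/3 ⇒ order 2.
b·Ac: 25/9·(-23/24) + 3·(-421/1716) = -104959/30888 ≠ 1/6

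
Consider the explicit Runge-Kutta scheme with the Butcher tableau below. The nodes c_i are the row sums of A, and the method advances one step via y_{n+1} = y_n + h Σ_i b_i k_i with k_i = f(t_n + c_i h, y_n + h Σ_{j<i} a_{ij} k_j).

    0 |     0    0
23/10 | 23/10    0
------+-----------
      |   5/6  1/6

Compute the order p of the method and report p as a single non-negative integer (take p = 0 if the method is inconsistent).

b = (5/6, 1/6)
c = (0, 23/10)
Σ b_i: 5/6·1 + 1/6·1 = 1 ✓
b·c: 1/6·23/10 = 23/60 ≠ 1/2 ⇒ order 1.

1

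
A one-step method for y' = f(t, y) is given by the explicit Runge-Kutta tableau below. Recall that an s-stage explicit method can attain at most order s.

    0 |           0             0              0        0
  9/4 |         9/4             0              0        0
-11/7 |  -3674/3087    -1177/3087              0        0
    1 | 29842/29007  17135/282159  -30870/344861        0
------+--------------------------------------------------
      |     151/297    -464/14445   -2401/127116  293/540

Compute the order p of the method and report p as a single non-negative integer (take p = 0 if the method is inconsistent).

b = (151/297, -464/14445, -2401/127116, 293/540)
c = (0, 9/4, -11/7, 1)
Ac = (0, 0, -1177/1372, 325/1172)
Σ b_i: 151/297·1 + (-464/14445)·1 + (-2401/127116)·1 + 293/540·1 = 1 ✓
b·c: (-464/14445)·9/4 + (-2401/127116)·(-11/7) + 293/540·1 = 1/2 ✓
b·c²: (-464/14445)·81/16 + (-2401/127116)·121/49 + 293/540·1 = 1/3 ✓
b·Ac: (-2401/127116)·(-1177/1372) + 293/540·325/1172 = 1/6 ✓
b·c³: (-464/14445)·729/64 + (-2401/127116)·(-1331/343) + 293/540·1 = 1/4 ✓
b·(c∘Ac): (-2401/127116)·12947/9604 + 293/540·325/1172 = 1/8 ✓
b·Ac²: (-2401/127116)·(-10593/5488) + 293/540·405/4688 = 1/12 ✓
b·A²c: 293/540·45/586 = 1/24 ✓; 4 stages ⇒ order 4.

4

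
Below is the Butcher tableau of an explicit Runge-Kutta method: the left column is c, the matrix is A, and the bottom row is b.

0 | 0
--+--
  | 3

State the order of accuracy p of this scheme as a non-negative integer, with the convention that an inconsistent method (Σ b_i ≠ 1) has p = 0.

b = (3)
c = (0)
Σ b_i: 3·1 = 3 ≠ 1 ⇒ order 0.

0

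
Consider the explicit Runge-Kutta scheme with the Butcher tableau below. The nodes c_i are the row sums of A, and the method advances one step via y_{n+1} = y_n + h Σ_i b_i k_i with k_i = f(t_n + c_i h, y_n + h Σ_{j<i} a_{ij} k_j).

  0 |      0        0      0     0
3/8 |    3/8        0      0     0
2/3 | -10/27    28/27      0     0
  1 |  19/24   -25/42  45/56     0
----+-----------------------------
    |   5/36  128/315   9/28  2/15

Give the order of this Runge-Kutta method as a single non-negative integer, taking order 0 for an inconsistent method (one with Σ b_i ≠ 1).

4

b = (5/36, 128/315, 9/28, 2/15)
c = (0, 3/8, 2/3, 1)
Ac = (0, 0, 7/18, 5/16)
Σ b_i: 5/36·1 + 128/315·1 + 9/28·1 + 2/15·1 = 1 ✓
b·c: 128/315·3/8 + 9/28·2/3 + 2/15·1 = 1/2 ✓
b·c²: 128/315·9/64 + 9/28·4/9 + 2/15·1 = 1/3 ✓
b·Ac: 9/28·7/18 + 2/15·5/16 = 1/6 ✓
b·c³: 128/315·27/512 + 9/28·8/27 + 2/15·1 = 1/4 ✓
b·(c∘Ac): 9/28·7/27 + 2/15·5/16 = 1/8 ✓
b·Ac²: 9/28·7/48 + 2/15·35/128 = 1/12 ✓
b·A²c: 2/15·5/16 = 1/24 ✓; 4 stages ⇒ order 4.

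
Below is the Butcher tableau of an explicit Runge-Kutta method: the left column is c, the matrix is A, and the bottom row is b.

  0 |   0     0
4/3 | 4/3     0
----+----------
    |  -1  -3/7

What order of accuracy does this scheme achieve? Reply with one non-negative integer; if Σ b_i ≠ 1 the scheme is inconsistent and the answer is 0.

b = (-1, -3/7)
c = (0, 4/3)
Σ b_i: (-1)·1 + (-3/7)·1 = -10/7 ≠ 1 ⇒ order 0.

0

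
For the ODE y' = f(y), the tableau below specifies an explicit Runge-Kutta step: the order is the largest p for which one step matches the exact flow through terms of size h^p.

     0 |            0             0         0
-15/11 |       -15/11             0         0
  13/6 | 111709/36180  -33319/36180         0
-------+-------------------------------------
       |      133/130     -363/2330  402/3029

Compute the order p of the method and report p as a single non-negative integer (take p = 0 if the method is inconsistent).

3

b = (133/130, -363/2330, 402/3029)
c = (0, -15/11, 13/6)
Ac = (0, 0, 3029/2412)
Σ b_i: 133/130·1 + (-363/2330)·1 + 402/3029·1 = 1 ✓
b·c: (-363/2330)·(-15/11) + 402/3029·13/6 = 1/2 ✓
b·c²: (-363/2330)·225/121 + 402/3029·169/36 = 1/3 ✓
b·Ac: 402/3029·3029/2412 = 1/6 ✓; 3 stages ⇒ order 3.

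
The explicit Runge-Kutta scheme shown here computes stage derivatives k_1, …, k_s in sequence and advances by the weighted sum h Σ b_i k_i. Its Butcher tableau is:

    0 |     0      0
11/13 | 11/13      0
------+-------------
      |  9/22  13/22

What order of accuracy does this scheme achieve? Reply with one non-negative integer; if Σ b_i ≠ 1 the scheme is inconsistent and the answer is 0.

2

b = (9/22, 13/22)
c = (0, 11/13)
Σ b_i: 9/22·1 + 13/22·1 = 1 ✓
b·c: 13/22·11/13 = 1/2 ✓; 2 stages ⇒ order 2.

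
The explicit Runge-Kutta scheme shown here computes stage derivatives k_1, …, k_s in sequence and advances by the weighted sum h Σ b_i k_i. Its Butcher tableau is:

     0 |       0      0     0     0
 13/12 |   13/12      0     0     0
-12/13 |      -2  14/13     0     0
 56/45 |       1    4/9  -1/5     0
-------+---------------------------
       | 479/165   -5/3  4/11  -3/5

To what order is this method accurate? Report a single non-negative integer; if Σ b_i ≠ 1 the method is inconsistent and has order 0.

1

b = (479/165, -5/3, 4/11, -3/5)
c = (0, 13/12, -12/13, 56/45)
Ac = (0, 0, 7/6, 1169/1755)
Σ b_i: 479/165·1 + (-5/3)·1 + 4/11·1 + (-3/5)·1 = 1 ✓
b·c: (-5/3)·13/12 + 4/11·(-12/13) + (-3/5)·56/45 = -371671/128700 ≠ 1/2 ⇒ order 1.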